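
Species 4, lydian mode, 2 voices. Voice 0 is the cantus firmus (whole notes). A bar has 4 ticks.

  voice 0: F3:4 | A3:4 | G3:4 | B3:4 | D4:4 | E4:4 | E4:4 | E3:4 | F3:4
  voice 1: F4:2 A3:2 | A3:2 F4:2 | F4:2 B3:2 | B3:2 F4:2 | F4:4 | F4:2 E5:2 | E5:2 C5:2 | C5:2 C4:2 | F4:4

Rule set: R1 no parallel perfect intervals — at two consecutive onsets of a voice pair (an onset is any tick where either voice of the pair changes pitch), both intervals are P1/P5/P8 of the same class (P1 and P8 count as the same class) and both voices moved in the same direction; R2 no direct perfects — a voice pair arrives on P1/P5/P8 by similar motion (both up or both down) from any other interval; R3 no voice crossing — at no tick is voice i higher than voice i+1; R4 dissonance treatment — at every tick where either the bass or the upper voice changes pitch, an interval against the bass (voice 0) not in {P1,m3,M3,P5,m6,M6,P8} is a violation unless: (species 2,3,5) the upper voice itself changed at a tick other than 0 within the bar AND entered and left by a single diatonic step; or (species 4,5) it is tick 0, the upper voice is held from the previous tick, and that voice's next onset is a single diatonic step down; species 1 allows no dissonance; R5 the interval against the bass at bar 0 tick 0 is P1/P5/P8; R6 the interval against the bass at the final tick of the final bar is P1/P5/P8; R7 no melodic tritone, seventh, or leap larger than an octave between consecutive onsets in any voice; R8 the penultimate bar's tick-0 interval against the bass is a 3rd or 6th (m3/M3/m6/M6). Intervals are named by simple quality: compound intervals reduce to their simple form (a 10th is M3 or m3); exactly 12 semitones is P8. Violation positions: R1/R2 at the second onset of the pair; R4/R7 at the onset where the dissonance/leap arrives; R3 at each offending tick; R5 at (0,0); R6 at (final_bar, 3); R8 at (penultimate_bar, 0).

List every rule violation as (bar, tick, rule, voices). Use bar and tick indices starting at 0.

bar 0: v0=F3 v1=F4 downbeat P8
bar 1: v0=A3 v1=A3 downbeat P1
bar 2: v0=G3 v1=F4 downbeat m7
bar 3: v0=B3 v1=B3 downbeat P1
bar 4: v0=D4 v1=F4 downbeat m3
bar 5: v0=E4 v1=F4 downbeat m2
bar 6: v0=E4 v1=E5 downbeat P8
bar 7: v0=E3 v1=C5 downbeat m6
bar 8: v0=F3 v1=F4 downbeat P8
  -> R4 @ bar 2 tick 0 v(0, 1): G3/F4 m7 untreated
  -> R7 @ bar 2 tick 2 v(1,): F4->B3 leap 6st
  -> R4 @ bar 3 tick 2 v(0, 1): B3/F4 TT untreated
  -> R7 @ bar 3 tick 2 v(1,): B3->F4 leap 6st
  -> R4 @ bar 5 tick 0 v(0, 1): E4/F4 m2 untreated
  -> R7 @ bar 5 tick 2 v(1,): F4->E5 leap 11st
  -> R2 @ bar 8 tick 0 v(0, 1): E3/C4 m6 -> F3/F4 P8 similar

(2, 0, R4, (0, 1))
(2, 2, R7, (1,))
(3, 2, R4, (0, 1))
(3, 2, R7, (1,))
(5, 0, R4, (0, 1))
(5, 2, R7, (1,))
(8, 0, R2, (0, 1))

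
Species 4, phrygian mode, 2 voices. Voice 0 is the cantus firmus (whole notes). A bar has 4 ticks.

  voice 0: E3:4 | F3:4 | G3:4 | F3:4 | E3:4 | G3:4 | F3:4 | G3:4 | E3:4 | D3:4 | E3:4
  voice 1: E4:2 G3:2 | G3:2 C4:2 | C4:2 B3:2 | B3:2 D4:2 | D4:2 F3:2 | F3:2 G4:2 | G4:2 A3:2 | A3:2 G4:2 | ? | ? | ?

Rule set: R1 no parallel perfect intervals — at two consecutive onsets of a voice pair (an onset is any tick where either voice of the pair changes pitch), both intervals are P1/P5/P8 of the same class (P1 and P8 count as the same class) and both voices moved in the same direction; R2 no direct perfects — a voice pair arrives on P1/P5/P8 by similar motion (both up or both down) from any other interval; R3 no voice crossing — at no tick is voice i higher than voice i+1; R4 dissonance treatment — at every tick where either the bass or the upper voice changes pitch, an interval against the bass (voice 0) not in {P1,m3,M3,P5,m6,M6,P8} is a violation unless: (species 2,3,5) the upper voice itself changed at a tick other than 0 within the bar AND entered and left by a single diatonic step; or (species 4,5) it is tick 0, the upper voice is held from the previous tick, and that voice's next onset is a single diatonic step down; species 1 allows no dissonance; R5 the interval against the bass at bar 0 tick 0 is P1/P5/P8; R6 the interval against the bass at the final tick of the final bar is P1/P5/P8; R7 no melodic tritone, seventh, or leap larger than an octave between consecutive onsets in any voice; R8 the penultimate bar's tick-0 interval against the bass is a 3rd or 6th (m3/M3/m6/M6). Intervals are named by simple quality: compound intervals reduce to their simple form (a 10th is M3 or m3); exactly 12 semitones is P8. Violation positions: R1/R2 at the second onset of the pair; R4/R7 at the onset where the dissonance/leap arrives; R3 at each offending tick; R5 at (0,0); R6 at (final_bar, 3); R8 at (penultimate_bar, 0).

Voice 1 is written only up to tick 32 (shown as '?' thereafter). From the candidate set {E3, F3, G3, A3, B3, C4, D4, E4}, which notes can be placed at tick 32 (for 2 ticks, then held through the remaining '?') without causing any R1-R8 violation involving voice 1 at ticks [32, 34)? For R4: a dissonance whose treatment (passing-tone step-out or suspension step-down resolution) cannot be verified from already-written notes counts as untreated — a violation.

{C4, G3}

E3: violates R1,R7
F3: violates R4,R7
G3: legal
A3: violates R4,R7
B3: violates R2
C4: legal
D4: violates R4
E4: violates R1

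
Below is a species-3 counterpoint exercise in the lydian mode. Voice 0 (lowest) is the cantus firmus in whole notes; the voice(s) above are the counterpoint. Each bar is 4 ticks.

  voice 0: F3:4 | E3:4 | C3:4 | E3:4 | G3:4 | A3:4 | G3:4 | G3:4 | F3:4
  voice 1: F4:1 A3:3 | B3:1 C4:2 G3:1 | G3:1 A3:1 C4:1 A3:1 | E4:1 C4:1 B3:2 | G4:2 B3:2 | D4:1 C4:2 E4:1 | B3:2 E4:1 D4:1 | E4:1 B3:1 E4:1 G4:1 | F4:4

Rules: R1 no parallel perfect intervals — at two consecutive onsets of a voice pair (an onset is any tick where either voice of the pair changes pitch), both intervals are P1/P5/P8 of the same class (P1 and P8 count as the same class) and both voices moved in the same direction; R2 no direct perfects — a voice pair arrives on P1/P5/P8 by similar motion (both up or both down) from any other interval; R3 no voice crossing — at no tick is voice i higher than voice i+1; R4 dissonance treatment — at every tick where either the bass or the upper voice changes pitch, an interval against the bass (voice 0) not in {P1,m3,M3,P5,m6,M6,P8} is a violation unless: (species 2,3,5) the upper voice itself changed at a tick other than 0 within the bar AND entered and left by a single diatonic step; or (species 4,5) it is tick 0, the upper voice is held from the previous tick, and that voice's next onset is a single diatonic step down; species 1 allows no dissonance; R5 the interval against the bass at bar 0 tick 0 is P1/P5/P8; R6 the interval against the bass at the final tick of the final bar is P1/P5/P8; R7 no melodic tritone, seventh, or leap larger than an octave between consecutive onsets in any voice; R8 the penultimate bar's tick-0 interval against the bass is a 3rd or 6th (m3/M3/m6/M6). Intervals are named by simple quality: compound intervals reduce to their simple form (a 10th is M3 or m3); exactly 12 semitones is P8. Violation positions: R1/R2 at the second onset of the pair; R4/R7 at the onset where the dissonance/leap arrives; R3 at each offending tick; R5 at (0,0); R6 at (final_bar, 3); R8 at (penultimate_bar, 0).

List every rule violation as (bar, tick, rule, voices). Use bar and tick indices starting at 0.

bar 0: v0=F3 v1=F4 downbeat P8
bar 1: v0=E3 v1=B3 downbeat P5
bar 2: v0=C3 v1=G3 downbeat P5
bar 3: v0=E3 v1=E4 downbeat P8
bar 4: v0=G3 v1=G4 downbeat P8
bar 5: v0=A3 v1=D4 downbeat P4
bar 6: v0=G3 v1=B3 downbeat M3
bar 7: v0=G3 v1=E4 downbeat M6
bar 8: v0=F3 v1=F4 downbeat P8
  -> R2 @ bar 3 tick 0 v(0, 1): C3/A3 M6 -> E3/E4 P8 similar
  -> R2 @ bar 4 tick 0 v(0, 1): E3/B3 P5 -> G3/G4 P8 similar
  -> R4 @ bar 5 tick 0 v(0, 1): A3/D4 P4 untreated
  -> R1 @ bar 8 tick 0 v(0, 1): G3/G4 P8 -> F3/F4 P8 similar

(3, 0, R2, (0, 1))
(4, 0, R2, (0, 1))
(5, 0, R4, (0, 1))
(8, 0, R1, (0, 1))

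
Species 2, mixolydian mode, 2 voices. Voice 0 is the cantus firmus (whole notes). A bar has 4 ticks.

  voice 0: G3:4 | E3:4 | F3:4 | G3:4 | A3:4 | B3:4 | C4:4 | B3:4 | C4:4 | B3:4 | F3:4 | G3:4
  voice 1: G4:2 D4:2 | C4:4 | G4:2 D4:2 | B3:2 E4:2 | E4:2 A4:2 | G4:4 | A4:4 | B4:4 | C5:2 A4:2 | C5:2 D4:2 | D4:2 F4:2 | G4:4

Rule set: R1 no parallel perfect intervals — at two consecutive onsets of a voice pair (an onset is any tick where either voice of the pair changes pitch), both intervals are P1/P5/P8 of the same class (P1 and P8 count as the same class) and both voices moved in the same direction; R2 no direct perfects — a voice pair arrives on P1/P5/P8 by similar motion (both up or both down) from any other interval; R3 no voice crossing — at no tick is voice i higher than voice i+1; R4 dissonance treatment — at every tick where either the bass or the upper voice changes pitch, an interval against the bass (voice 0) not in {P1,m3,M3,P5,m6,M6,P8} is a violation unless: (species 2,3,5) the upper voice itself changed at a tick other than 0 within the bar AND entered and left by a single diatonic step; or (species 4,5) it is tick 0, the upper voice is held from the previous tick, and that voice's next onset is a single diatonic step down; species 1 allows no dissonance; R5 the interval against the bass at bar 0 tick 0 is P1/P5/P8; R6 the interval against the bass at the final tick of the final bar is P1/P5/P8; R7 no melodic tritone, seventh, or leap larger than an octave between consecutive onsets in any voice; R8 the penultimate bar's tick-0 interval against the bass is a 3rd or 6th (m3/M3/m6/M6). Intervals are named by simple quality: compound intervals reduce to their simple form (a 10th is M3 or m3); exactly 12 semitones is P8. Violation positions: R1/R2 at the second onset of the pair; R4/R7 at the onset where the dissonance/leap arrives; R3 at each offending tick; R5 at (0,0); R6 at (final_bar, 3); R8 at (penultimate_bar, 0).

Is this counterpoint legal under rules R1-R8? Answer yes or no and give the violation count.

No (6 violations)

bar 0: v0=G3 v1=G4 (P8)
bar 1: v0=E3 v1=C4 (m6)
bar 2: v0=F3 v1=G4 (M2)
bar 3: v0=G3 v1=B3 (M3)
bar 4: v0=A3 v1=E4 (P5)
bar 5: v0=B3 v1=G4 (m6)
bar 6: v0=C4 v1=A4 (M6)
bar 7: v0=B3 v1=B4 (P8)
bar 8: v0=C4 v1=C5 (P8)
bar 9: v0=B3 v1=C5 (m2)
bar 10: v0=F3 v1=D4 (M6)
bar 11: v0=G3 v1=G4 (P8)
  R4 @ bar2.0: F3/G4 M2 untreated
  R1 @ bar8.0: B3/B4 P8 -> C4/C5 P8 similar
  R4 @ bar9.0: B3/C5 m2 untreated
  R7 @ bar9.2: C5->D4 leap 10st
  R7 @ bar10.0: B3->F3 leap 6st
  R1 @ bar11.0: F3/F4 P8 -> G3/G4 P8 similar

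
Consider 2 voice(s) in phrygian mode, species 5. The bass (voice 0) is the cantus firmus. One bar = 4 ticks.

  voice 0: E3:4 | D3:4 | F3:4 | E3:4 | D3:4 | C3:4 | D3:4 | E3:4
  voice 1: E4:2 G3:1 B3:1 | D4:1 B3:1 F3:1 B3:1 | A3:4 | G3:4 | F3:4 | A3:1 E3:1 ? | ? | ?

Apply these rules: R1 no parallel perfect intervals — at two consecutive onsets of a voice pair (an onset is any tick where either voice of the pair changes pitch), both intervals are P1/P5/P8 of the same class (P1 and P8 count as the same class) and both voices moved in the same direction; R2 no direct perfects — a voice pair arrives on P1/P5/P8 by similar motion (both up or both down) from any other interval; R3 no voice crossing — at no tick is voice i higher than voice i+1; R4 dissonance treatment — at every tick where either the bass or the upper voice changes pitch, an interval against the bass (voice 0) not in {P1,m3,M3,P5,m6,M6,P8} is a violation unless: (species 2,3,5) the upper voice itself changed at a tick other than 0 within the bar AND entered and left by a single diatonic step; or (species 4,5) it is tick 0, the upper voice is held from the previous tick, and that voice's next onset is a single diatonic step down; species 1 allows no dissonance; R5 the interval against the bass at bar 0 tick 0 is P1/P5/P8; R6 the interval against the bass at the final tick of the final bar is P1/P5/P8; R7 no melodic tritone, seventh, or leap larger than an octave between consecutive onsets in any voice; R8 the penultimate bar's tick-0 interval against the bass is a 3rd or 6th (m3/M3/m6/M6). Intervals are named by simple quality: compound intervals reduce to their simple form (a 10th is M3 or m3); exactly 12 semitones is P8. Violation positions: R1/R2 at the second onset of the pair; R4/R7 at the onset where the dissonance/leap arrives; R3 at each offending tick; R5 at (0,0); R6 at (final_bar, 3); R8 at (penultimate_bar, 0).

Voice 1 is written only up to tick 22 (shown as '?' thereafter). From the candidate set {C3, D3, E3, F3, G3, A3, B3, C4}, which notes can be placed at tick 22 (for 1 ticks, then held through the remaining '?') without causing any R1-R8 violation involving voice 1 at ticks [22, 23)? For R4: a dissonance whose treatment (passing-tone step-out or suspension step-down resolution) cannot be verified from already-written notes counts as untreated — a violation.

C3: legal
D3: violates R4
E3: legal
F3: violates R4
G3: legal
A3: legal
B3: violates R4
C4: legal

{A3, C3, C4, E3, G3}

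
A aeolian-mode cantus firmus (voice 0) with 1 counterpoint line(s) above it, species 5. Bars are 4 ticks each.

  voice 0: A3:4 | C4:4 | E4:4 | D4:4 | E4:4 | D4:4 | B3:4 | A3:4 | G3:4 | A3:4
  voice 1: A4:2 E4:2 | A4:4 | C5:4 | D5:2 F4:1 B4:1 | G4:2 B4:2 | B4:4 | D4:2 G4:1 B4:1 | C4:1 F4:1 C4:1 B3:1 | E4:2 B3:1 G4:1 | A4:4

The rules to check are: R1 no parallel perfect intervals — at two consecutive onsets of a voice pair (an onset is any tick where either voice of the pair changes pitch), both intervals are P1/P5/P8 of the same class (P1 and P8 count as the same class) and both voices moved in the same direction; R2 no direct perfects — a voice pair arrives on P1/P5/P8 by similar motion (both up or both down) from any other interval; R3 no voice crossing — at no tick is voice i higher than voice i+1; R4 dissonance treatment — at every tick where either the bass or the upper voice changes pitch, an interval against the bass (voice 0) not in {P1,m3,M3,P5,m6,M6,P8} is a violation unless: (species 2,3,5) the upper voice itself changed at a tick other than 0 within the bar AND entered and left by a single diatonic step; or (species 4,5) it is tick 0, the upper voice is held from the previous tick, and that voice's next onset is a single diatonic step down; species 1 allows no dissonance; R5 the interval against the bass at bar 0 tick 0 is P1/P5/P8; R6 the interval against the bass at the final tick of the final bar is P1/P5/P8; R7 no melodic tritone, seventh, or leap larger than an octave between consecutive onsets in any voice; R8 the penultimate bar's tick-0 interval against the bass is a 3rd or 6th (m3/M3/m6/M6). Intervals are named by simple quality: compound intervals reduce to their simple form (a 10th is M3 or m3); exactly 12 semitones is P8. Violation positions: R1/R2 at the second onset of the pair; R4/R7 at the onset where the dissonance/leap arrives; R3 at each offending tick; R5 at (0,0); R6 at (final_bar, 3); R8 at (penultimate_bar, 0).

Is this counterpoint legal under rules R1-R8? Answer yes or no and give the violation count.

No (4 violations)

bar 0: v0=A3 v1=A4 (P8)
bar 1: v0=C4 v1=A4 (M6)
bar 2: v0=E4 v1=C5 (m6)
bar 3: v0=D4 v1=D5 (P8)
bar 4: v0=E4 v1=G4 (m3)
bar 5: v0=D4 v1=B4 (M6)
bar 6: v0=B3 v1=D4 (m3)
bar 7: v0=A3 v1=C4 (m3)
bar 8: v0=G3 v1=E4 (M6)
bar 9: v0=A3 v1=A4 (P8)
  R7 @ bar3.3: F4->B4 leap 6st
  R7 @ bar7.0: B4->C4 leap 11st
  R4 @ bar7.3: A3/B3 M2 untreated
  R1 @ bar9.0: G3/G4 P8 -> A3/A4 P8 similar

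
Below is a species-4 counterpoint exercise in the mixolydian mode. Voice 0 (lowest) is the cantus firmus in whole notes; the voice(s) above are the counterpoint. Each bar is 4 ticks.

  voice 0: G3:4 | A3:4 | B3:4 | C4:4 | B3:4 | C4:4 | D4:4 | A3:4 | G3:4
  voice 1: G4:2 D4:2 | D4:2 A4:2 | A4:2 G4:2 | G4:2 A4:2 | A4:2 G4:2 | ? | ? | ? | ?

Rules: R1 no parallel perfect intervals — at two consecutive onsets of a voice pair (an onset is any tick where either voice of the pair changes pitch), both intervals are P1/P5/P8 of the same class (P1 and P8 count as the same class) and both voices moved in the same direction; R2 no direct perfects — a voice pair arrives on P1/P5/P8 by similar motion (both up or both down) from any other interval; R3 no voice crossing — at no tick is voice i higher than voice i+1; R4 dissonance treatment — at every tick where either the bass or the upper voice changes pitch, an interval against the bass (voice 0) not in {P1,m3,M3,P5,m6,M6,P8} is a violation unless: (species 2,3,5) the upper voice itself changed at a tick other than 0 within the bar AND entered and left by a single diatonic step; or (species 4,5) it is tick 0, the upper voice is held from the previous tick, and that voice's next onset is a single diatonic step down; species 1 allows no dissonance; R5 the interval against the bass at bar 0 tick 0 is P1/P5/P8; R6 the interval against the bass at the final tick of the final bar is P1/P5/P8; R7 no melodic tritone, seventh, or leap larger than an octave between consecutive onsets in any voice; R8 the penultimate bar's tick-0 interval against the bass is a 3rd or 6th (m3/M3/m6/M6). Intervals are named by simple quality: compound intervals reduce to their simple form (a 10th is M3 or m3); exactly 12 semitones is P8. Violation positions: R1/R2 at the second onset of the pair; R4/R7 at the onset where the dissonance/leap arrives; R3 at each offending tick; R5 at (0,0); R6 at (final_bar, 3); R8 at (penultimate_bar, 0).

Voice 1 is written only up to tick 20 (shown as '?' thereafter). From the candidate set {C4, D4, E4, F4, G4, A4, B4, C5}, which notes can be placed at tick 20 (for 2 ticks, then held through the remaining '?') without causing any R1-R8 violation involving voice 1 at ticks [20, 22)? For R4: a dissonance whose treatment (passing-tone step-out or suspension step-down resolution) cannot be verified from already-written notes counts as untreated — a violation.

{A4, C4, E4, G4}

C4: legal
D4: violates R4
E4: legal
F4: violates R4
G4: legal
A4: legal
B4: violates R4
C5: violates R2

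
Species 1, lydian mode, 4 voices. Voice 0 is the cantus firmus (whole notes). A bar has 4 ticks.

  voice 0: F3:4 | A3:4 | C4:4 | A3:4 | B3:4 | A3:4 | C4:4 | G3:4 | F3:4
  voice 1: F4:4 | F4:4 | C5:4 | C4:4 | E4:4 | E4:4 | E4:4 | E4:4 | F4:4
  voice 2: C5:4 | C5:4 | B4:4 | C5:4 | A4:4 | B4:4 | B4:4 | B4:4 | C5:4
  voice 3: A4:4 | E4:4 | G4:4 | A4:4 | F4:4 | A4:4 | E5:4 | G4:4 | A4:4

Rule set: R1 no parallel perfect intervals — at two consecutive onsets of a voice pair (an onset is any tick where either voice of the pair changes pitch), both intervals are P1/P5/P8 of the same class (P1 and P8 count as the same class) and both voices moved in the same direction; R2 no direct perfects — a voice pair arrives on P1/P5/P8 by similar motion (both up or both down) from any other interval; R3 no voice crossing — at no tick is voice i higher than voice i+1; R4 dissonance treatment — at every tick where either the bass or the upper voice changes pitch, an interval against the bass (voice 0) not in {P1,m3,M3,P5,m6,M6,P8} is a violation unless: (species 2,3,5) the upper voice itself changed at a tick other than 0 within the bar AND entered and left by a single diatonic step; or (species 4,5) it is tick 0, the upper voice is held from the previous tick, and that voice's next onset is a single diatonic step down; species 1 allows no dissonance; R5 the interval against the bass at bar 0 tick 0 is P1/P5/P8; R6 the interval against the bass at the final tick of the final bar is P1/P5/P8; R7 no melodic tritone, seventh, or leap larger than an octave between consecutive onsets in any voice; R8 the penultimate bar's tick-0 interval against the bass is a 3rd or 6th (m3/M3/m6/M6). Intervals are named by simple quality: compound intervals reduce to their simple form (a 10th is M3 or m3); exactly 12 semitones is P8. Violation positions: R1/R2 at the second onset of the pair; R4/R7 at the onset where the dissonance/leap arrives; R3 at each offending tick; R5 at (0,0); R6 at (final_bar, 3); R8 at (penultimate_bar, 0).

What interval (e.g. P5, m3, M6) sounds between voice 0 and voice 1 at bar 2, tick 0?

P8

voice 0=C4 voice 1=C5 -> P8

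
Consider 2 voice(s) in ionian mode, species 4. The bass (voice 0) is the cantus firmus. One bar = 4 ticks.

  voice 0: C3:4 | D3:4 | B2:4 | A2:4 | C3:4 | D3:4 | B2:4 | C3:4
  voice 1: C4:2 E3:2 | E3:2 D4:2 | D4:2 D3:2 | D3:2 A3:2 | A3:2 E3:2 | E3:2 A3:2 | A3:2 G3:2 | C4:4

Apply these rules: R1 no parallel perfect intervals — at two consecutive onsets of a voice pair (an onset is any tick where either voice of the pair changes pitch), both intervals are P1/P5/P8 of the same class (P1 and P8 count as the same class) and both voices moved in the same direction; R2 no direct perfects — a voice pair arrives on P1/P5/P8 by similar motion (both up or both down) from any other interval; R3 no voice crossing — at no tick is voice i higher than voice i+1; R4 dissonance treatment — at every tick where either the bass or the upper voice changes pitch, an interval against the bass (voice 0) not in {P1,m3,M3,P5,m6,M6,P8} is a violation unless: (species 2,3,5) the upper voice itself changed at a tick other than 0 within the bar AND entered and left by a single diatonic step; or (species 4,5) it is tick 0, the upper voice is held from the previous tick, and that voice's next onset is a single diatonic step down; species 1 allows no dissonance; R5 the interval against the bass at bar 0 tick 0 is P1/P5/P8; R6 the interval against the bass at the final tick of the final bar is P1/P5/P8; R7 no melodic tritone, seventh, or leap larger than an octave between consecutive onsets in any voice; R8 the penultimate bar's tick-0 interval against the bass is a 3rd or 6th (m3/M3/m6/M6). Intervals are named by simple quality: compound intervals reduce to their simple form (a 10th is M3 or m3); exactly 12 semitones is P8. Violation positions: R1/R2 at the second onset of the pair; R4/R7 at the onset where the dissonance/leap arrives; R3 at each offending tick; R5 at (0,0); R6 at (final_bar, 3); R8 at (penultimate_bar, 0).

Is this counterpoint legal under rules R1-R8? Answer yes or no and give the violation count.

bar 0: v0=C3 v1=C4 (P8)
bar 1: v0=D3 v1=E3 (M2)
bar 2: v0=B2 v1=D4 (m3)
bar 3: v0=A2 v1=D3 (P4)
bar 4: v0=C3 v1=A3 (M6)
bar 5: v0=D3 v1=E3 (M2)
bar 6: v0=B2 v1=A3 (m7)
bar 7: v0=C3 v1=C4 (P8)
  R4 @ bar1.0: D3/E3 M2 untreated
  R7 @ bar1.2: E3->D4 leap 10st
  R4 @ bar3.0: A2/D3 P4 untreated
  R4 @ bar5.0: D3/E3 M2 untreated
  R8 @ bar6.0: penult m7 not 3rd/6th
  R2 @ bar7.0: B2/G3 m6 -> C3/C4 P8 similar

No (6 violations)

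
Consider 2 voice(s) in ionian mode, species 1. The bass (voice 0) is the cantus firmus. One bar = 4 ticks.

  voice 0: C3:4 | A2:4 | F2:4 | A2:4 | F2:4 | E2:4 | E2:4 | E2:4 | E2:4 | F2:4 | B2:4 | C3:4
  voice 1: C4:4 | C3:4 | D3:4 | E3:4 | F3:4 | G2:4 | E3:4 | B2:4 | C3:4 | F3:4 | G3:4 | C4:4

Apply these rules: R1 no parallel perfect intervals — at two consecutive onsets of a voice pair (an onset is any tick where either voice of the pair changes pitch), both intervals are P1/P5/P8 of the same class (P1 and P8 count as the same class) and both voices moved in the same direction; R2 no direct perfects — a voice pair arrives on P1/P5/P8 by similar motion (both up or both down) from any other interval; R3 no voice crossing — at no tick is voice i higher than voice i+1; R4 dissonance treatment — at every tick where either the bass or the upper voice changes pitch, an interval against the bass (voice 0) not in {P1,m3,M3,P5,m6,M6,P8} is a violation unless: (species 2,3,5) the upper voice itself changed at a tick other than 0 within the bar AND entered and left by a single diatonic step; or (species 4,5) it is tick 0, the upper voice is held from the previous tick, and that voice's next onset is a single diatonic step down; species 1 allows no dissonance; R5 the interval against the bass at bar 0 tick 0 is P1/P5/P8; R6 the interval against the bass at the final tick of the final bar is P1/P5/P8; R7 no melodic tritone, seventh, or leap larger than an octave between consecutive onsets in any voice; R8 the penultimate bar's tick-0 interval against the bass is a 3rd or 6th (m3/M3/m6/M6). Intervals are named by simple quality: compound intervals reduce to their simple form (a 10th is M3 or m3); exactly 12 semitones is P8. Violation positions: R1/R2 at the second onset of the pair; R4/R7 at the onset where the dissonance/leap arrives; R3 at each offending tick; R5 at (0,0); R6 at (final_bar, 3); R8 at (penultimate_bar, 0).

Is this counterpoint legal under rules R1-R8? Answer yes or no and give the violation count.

bar 0: v0=C3 v1=C4 (P8)
bar 1: v0=A2 v1=C3 (m3)
bar 2: v0=F2 v1=D3 (M6)
bar 3: v0=A2 v1=E3 (P5)
bar 4: v0=F2 v1=F3 (P8)
bar 5: v0=E2 v1=G2 (m3)
bar 6: v0=E2 v1=E3 (P8)
bar 7: v0=E2 v1=B2 (P5)
bar 8: v0=E2 v1=C3 (m6)
bar 9: v0=F2 v1=F3 (P8)
bar 10: v0=B2 v1=G3 (m6)
bar 11: v0=C3 v1=C4 (P8)
  R2 @ bar3.0: F2/D3 M6 -> A2/E3 P5 similar
  R7 @ bar5.0: F3->G2 leap 10st
  R2 @ bar9.0: E2/C3 m6 -> F2/F3 P8 similar
  R7 @ bar10.0: F2->B2 leap 6st
  R2 @ bar11.0: B2/G3 m6 -> C3/C4 P8 similar

No (5 violations)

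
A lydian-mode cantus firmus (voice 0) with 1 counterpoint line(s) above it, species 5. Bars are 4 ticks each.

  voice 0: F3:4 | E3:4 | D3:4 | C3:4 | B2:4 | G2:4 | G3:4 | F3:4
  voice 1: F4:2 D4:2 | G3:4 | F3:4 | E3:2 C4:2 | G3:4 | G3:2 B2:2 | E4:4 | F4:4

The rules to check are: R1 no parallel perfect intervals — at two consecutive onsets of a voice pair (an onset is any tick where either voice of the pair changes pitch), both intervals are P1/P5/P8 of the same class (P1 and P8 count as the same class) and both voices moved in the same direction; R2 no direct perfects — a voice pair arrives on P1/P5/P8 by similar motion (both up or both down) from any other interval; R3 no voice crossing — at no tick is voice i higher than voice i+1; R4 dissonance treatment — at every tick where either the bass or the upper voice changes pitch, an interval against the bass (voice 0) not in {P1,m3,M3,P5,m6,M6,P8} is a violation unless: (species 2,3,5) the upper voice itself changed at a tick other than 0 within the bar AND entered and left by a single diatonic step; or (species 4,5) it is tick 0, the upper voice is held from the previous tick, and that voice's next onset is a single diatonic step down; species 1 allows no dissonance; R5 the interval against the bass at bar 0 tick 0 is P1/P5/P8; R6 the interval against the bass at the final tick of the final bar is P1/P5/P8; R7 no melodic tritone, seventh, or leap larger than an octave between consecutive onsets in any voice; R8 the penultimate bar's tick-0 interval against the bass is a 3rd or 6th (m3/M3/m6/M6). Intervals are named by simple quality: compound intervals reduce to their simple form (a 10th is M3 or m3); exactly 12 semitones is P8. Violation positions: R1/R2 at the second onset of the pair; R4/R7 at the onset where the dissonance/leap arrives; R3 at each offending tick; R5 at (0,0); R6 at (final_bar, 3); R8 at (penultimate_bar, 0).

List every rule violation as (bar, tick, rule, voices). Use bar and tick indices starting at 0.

(6, 0, R7, (1,))

bar 0: v0=F3 v1=F4 downbeat P8
bar 1: v0=E3 v1=G3 downbeat m3
bar 2: v0=D3 v1=F3 downbeat m3
bar 3: v0=C3 v1=E3 downbeat M3
bar 4: v0=B2 v1=G3 downbeat m6
bar 5: v0=G2 v1=G3 downbeat P8
bar 6: v0=G3 v1=E4 downbeat M6
bar 7: v0=F3 v1=F4 downbeat P8
  -> R7 @ bar 6 tick 0 v(1,): B2->E4 leap 17st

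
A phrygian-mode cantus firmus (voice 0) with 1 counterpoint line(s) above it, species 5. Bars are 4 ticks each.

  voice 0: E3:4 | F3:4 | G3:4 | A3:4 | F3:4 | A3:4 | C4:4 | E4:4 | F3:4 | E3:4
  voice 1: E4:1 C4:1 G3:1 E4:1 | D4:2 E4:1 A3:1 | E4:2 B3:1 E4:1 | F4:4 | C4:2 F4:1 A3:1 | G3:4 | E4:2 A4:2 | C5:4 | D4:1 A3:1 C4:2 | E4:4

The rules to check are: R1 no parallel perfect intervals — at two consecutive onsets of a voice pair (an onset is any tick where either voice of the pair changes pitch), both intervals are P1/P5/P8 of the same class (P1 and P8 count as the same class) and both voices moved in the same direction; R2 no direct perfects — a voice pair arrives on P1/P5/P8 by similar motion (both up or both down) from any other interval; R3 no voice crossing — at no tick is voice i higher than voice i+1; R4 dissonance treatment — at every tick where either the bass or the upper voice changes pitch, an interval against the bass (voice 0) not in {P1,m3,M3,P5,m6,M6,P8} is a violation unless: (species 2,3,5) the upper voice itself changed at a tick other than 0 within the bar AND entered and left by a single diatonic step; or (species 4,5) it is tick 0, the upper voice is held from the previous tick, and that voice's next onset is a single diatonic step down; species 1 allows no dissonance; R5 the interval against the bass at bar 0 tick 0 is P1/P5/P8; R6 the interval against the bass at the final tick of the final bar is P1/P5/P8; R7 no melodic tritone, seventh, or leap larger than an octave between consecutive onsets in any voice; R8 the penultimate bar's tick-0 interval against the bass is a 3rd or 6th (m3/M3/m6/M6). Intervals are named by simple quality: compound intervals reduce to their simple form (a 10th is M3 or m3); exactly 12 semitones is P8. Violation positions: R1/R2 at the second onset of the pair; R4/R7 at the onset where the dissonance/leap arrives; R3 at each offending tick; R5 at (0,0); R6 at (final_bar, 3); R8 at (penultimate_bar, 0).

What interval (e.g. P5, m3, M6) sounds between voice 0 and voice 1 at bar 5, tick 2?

M2

voice 0=A3 voice 1=G3 -> M2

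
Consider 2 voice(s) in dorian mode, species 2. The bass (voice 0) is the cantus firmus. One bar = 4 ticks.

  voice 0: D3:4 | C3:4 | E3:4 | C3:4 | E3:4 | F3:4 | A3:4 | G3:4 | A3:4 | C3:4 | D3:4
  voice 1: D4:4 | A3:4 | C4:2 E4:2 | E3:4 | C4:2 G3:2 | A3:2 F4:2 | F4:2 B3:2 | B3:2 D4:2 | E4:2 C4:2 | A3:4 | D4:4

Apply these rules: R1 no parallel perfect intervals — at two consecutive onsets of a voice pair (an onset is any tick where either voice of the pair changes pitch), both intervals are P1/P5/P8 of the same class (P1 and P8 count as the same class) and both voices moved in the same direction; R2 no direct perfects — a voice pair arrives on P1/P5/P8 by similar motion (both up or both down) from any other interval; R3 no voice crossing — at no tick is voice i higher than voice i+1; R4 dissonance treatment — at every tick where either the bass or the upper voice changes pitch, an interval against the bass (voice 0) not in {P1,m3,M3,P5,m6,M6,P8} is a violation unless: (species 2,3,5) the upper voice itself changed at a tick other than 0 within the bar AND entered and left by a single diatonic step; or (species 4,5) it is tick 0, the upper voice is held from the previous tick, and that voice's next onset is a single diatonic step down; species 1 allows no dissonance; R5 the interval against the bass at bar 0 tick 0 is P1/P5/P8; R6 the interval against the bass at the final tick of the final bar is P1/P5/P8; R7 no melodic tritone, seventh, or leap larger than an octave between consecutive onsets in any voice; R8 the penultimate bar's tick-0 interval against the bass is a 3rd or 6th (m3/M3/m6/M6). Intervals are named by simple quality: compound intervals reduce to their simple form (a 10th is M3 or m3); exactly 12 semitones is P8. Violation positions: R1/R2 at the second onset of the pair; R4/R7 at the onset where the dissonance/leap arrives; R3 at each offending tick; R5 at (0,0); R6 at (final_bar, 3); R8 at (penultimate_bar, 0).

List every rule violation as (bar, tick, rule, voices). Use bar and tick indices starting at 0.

(6, 2, R4, (0, 1))
(6, 2, R7, (1,))
(8, 0, R1, (0, 1))
(10, 0, R2, (0, 1))

bar 0: v0=D3 v1=D4 downbeat P8
bar 1: v0=C3 v1=A3 downbeat M6
bar 2: v0=E3 v1=C4 downbeat m6
bar 3: v0=C3 v1=E3 downbeat M3
bar 4: v0=E3 v1=C4 downbeat m6
bar 5: v0=F3 v1=A3 downbeat M3
bar 6: v0=A3 v1=F4 downbeat m6
bar 7: v0=G3 v1=B3 downbeat M3
bar 8: v0=A3 v1=E4 downbeat P5
bar 9: v0=C3 v1=A3 downbeat M6
bar 10: v0=D3 v1=D4 downbeat P8
  -> R4 @ bar 6 tick 2 v(0, 1): A3/B3 M2 untreated
  -> R7 @ bar 6 tick 2 v(1,): F4->B3 leap 6st
  -> R1 @ bar 8 tick 0 v(0, 1): G3/D4 P5 -> A3/E4 P5 similar
  -> R2 @ bar 10 tick 0 v(0, 1): C3/A3 M6 -> D3/D4 P8 similar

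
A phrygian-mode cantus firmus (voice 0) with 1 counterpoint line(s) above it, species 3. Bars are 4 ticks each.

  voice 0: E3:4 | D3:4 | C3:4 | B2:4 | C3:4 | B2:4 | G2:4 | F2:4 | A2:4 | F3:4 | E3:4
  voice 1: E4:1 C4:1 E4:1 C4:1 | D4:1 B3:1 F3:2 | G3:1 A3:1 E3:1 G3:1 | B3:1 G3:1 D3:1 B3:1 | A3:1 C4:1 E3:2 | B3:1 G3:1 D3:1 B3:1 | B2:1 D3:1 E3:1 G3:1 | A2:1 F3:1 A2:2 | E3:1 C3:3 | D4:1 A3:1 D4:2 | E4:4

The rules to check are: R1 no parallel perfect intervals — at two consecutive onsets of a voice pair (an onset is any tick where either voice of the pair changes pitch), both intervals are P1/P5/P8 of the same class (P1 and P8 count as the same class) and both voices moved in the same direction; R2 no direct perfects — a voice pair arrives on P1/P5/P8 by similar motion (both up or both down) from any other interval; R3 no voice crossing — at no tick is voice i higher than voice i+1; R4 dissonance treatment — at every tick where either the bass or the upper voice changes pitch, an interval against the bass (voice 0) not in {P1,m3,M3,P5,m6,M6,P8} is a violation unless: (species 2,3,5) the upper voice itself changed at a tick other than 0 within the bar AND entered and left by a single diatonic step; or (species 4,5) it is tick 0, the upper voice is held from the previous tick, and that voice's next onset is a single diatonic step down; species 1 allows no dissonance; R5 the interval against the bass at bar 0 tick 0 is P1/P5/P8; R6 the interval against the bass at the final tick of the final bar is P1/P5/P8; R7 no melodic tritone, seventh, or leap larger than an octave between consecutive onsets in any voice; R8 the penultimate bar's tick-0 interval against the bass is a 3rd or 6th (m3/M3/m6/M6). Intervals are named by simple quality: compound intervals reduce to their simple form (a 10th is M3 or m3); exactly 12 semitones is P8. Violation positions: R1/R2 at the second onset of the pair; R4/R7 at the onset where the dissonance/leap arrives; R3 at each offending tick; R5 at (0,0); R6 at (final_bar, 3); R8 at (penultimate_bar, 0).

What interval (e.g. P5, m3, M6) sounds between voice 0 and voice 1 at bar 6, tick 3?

voice 0=G2 voice 1=G3 -> P8

P8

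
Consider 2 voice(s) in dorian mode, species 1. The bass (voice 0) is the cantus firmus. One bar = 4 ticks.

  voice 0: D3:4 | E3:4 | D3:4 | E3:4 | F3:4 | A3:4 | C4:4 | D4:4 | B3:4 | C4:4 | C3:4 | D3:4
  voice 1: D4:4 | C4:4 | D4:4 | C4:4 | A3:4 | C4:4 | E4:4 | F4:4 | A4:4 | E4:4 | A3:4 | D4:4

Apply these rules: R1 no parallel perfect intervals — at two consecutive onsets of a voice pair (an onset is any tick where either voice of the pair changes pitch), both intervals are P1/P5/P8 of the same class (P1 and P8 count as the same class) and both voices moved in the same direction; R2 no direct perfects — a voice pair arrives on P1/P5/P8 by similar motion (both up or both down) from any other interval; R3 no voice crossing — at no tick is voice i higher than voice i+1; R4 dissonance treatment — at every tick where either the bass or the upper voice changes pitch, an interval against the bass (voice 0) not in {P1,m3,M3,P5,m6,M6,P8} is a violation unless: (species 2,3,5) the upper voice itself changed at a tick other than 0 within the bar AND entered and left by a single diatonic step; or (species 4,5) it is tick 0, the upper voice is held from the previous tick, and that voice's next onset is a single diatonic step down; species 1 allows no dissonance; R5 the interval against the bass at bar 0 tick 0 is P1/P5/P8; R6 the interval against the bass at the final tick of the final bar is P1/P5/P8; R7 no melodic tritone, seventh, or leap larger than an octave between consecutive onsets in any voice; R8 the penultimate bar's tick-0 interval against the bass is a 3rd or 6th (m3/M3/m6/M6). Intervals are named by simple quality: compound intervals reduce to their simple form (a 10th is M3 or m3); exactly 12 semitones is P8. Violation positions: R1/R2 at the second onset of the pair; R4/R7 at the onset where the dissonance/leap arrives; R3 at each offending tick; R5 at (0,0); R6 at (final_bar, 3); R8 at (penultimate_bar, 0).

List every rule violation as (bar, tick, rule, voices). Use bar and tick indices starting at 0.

(8, 0, R4, (0, 1))
(11, 0, R2, (0, 1))

bar 0: v0=D3 v1=D4 downbeat P8
bar 1: v0=E3 v1=C4 downbeat m6
bar 2: v0=D3 v1=D4 downbeat P8
bar 3: v0=E3 v1=C4 downbeat m6
bar 4: v0=F3 v1=A3 downbeat M3
bar 5: v0=A3 v1=C4 downbeat m3
bar 6: v0=C4 v1=E4 downbeat M3
bar 7: v0=D4 v1=F4 downbeat m3
bar 8: v0=B3 v1=A4 downbeat m7
bar 9: v0=C4 v1=E4 downbeat M3
bar 10: v0=C3 v1=A3 downbeat M6
bar 11: v0=D3 v1=D4 downbeat P8
  -> R4 @ bar 8 tick 0 v(0, 1): B3/A4 m7 untreated
  -> R2 @ bar 11 tick 0 v(0, 1): C3/A3 M6 -> D3/D4 P8 similar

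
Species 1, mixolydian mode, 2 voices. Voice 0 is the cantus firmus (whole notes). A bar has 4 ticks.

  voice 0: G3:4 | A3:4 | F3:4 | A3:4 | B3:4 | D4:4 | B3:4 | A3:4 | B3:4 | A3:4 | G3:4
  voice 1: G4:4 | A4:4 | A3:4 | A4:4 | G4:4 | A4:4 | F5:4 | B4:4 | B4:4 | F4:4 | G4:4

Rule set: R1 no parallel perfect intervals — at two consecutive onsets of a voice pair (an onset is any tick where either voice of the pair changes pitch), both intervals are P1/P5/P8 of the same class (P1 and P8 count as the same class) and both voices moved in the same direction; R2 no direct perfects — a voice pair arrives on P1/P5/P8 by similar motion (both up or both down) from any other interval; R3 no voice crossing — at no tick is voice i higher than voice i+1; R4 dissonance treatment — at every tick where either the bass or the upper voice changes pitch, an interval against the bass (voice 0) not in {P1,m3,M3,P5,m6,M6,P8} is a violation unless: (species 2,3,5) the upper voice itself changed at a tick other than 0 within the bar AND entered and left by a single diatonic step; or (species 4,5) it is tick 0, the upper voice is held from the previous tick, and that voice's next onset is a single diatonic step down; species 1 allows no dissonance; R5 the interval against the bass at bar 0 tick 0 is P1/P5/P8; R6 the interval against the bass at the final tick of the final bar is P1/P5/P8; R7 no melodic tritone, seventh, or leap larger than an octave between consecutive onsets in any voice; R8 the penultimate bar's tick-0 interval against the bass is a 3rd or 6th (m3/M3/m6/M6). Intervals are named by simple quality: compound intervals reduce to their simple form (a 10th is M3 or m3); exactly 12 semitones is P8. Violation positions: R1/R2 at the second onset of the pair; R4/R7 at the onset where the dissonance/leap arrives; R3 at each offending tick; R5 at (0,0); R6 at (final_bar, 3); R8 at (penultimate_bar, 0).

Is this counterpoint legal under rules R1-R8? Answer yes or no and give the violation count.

bar 0: v0=G3 v1=G4 (P8)
bar 1: v0=A3 v1=A4 (P8)
bar 2: v0=F3 v1=A3 (M3)
bar 3: v0=A3 v1=A4 (P8)
bar 4: v0=B3 v1=G4 (m6)
bar 5: v0=D4 v1=A4 (P5)
bar 6: v0=B3 v1=F5 (TT)
bar 7: v0=A3 v1=B4 (M2)
bar 8: v0=B3 v1=B4 (P8)
bar 9: v0=A3 v1=F4 (m6)
bar 10: v0=G3 v1=G4 (P8)
  R1 @ bar1.0: G3/G4 P8 -> A3/A4 P8 similar
  R2 @ bar3.0: F3/A3 M3 -> A3/A4 P8 similar
  R2 @ bar5.0: B3/G4 m6 -> D4/A4 P5 similar
  R4 @ bar6.0: B3/F5 TT untreated
  R4 @ bar7.0: A3/B4 M2 untreated
  R7 @ bar7.0: F5->B4 leap 6st
  R7 @ bar9.0: B4->F4 leap 6st

No (7 violations)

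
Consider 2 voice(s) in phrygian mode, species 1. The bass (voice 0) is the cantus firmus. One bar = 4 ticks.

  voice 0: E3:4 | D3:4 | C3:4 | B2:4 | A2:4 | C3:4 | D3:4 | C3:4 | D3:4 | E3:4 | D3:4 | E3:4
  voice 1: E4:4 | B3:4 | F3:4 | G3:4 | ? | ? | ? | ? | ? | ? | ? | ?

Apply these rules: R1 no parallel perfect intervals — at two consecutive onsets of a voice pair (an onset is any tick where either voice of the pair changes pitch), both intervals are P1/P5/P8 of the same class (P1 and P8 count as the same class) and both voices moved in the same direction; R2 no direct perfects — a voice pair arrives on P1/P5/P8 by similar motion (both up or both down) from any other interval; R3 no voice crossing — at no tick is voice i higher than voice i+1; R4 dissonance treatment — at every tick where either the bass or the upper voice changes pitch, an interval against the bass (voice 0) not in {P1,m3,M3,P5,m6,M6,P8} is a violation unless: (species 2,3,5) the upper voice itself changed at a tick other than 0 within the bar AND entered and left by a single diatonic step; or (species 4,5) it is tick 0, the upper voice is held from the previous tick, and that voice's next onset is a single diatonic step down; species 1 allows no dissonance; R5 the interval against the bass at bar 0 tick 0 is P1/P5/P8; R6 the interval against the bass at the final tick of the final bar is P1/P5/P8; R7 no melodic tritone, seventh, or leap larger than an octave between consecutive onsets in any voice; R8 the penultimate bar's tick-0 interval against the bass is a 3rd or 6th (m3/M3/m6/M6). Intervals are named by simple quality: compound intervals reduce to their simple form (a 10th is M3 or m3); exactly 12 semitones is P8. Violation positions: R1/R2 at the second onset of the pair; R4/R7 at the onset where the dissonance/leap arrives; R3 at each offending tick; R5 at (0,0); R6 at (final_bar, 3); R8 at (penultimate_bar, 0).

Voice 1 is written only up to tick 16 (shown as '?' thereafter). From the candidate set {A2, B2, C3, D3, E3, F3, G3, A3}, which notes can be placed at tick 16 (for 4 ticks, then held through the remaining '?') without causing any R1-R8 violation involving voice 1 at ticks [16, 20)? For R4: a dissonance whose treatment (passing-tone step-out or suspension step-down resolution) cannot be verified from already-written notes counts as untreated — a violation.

A2: violates R2,R7
B2: violates R4
C3: legal
D3: violates R4
E3: violates R2
F3: legal
G3: violates R4
A3: legal

{A3, C3, F3}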